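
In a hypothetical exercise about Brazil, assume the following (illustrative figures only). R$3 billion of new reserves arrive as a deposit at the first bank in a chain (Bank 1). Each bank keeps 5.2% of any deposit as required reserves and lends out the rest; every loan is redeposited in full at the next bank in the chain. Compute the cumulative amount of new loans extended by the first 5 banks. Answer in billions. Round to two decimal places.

R$12.82 billion

Bank i lends (1 − rr)^i of the original deposit: Bank 1 lends 3·0.9480 = 2.8440, Bank 2 lends 3·0.9480² ≈ 2.6961, and so on.
Summing a geometric series: total = 3·[0.9480·(1 − 0.9480^5) / (1 − 0.9480)] ≈ 12.8160 billion.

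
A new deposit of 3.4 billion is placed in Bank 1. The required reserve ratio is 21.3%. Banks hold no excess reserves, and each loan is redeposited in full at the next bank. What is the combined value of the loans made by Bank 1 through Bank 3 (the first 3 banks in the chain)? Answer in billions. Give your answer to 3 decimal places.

6.439 billion

Bank i lends (1 − rr)^i of the original deposit: Bank 1 lends 3.4·0.7870 = 2.6758, Bank 2 lends 3.4·0.7870² ≈ 2.1059, and so on.
Summing a geometric series: total = 3.4·[0.7870·(1 − 0.7870^3) / (1 − 0.7870)] ≈ 6.4390 billion.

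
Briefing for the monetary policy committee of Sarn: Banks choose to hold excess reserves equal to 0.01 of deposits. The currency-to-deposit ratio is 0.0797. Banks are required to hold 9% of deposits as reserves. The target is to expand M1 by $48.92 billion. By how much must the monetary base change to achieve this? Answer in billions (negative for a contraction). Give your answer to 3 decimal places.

$8.142 billion

The money multiplier is m = (1 + c) / (rr + e + c) = (1 + 0.0797) / (0.09 + 0.01 + 0.0797) ≈ 6.008347.
ΔMB = ΔM / m = (+48.92) / 6.008347 ≈ 8.142 billion.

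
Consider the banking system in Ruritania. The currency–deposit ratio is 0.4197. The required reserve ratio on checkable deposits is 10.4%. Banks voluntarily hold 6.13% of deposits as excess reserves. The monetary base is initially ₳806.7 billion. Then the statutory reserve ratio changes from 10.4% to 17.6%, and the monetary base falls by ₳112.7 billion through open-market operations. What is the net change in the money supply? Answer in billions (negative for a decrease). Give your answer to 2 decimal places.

-458.08 billion

Before: m₁ = (1 + 0.4197) / (0.104 + 0.0613 + 0.4197) ≈ 2.426838, MB₁ = 806.7, so M₁ = 2.426838 × 806.7 ≈ 1957.7302 billion.
After: m₂ = (1 + 0.4197) / (0.176 + 0.0613 + 0.4197) ≈ 2.160883, MB₂ = 806.7 − 112.7 = 694, so M₂ = 2.160883 × 694 ≈ 1499.6528 billion.
ΔM = M₂ − M₁ = 1499.6528 − 1957.7302 = -458.0774 billion.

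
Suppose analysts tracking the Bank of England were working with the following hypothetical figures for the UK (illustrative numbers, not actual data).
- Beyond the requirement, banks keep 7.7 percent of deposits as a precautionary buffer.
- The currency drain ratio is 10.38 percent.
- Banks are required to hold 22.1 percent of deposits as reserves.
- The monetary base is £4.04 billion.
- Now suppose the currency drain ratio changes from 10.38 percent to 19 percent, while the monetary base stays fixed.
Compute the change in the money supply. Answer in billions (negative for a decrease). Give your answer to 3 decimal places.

-1.247 billion

Initially m₁ = (1 + 0.1038) / (0.221 + 0.077 + 0.1038) ≈ 2.74714, so M₁ = 2.74714 × 4.04 ≈ 11.0984 billion.
After the change m₂ = (1 + 0.19) / (0.221 + 0.077 + 0.19) ≈ 2.43852, so M₂ = 2.43852 × 4.04 ≈ 9.8516 billion.
ΔM = M₂ − M₁ = 9.8516 − 11.0984 = -1.2468 billion.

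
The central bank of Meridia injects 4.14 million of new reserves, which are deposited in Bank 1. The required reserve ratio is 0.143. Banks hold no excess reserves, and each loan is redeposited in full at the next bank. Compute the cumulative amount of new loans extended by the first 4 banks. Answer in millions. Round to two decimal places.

11.43 million

Bank i lends (1 − rr)^i of the original deposit: Bank 1 lends 4.14·0.8570 ≈ 3.5480, Bank 2 lends 4.14·0.8570² ≈ 3.0406, and so on.
Summing a geometric series: total = 4.14·[0.8570·(1 − 0.8570^4) / (1 − 0.8570)] ≈ 11.4276 million.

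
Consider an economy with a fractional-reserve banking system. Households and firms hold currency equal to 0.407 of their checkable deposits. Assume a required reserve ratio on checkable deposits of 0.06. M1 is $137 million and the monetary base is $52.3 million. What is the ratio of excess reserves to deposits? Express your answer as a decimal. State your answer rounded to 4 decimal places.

Using m = M/MB = 137/52.3 ≈ 2.619503. Since m = (1 + c)/(c + rr + e), the denominator satisfies c + rr + e = (1 + c)/m = (1 + 0.407) / 2.619503 ≈ 0.537125.
With c = 0.407 and rr = 0.06, the ratio of excess reserves to deposits is 0.537125 − 0.407 − 0.06 = 0.070125.

0.0701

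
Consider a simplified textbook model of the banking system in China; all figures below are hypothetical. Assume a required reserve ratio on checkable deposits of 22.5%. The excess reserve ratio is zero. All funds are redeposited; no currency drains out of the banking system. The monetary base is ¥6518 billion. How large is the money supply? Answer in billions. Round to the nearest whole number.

With no currency drain or excess reserves, the money multiplier is m = 1/rr = 1/0.225 ≈ 4.44444.
Money supply M = m × MB = 4.44444 × 6518 ≈ 28968.8599 billion.

¥28969 billion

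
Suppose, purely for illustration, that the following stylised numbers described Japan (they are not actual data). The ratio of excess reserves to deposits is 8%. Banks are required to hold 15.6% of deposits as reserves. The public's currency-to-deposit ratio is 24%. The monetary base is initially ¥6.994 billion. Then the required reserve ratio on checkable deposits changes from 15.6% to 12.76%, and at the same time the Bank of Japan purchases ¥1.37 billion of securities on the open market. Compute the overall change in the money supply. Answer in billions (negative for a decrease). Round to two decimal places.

Before: m₁ = (1 + 0.24) / (0.156 + 0.08 + 0.24) ≈ 2.6050, MB₁ = 6.994, so M₁ = 2.6050 × 6.994 ≈ 18.2194 billion.
After: m₂ = (1 + 0.24) / (0.1276 + 0.08 + 0.24) ≈ 2.7703, MB₂ = 6.994 + 1.37 = 8.364, so M₂ = 2.7703 × 8.364 ≈ 23.1708 billion.
ΔM = M₂ − M₁ = 23.1708 − 18.2194 = 4.9514 billion.

¥4.95 billion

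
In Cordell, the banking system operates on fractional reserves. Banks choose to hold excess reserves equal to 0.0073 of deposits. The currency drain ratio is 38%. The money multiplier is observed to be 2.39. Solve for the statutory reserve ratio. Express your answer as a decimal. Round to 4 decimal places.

0.1901

Using m = 2.39. Since m = (1 + c)/(c + rr + e), the denominator satisfies c + rr + e = (1 + c)/m = (1 + 0.38) / 2.39 ≈ 0.577406.
With c = 0.38 and e = 0.0073, the statutory reserve ratio is 0.577406 − 0.38 − 0.0073 = 0.190106.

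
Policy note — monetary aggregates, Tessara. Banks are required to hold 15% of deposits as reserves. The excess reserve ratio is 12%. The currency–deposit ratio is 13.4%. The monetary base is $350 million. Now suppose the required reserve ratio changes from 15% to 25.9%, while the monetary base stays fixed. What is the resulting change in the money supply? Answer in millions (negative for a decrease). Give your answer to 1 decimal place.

-208.7 million

Initially m₁ = (1 + 0.134) / (0.15 + 0.12 + 0.134) ≈ 2.80693, so M₁ = 2.80693 × 350 = 982.4255 million.
After the change m₂ = (1 + 0.134) / (0.259 + 0.12 + 0.134) ≈ 2.21053, so M₂ = 2.21053 × 350 = 773.6855 million.
ΔM = M₂ − M₁ = 773.6855 − 982.4255 = -208.74 million.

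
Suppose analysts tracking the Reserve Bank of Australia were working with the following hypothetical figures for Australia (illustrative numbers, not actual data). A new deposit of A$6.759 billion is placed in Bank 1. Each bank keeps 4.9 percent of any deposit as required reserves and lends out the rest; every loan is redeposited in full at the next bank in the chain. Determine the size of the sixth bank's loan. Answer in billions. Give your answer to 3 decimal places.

A$5.000 billion

Each bank lends a fraction (1 − rr) = 0.9510 of the deposit it receives, so Bank 6 receives 6.759·0.9510^5 and lends 6.759·0.9510^6 ≈ 4.9999 billion.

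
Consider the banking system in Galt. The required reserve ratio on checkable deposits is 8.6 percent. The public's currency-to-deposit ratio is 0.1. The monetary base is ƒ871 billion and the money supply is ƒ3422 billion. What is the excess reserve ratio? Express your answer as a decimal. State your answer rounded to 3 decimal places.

0.094

Using m = M/MB = 3422/871 ≈ 3.928817. Since m = (1 + c)/(c + rr + e), the denominator satisfies c + rr + e = (1 + c)/m = (1 + 0.1) / 3.928817 ≈ 0.279982.
With c = 0.1 and rr = 0.086, the excess reserve ratio is 0.279982 − 0.1 − 0.086 = 0.093982.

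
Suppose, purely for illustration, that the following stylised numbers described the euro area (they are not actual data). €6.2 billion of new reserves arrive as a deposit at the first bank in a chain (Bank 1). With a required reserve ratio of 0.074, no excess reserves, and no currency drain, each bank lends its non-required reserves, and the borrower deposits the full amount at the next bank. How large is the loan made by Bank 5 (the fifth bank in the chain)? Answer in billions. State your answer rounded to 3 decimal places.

€4.221 billion

Each bank lends a fraction (1 − rr) = 0.9260 of the deposit it receives, so Bank 5 receives 6.2·0.9260^4 and lends 6.2·0.9260^5 ≈ 4.2213 billion.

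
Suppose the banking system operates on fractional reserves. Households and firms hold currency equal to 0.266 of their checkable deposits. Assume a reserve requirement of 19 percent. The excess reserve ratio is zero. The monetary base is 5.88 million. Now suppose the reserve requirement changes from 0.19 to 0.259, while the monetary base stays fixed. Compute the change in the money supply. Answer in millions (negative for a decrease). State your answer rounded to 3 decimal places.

-2.146 million

Initially m₁ = (1 + 0.266) / (0.19 + 0.266) ≈ 2.77632, so M₁ = 2.77632 × 5.88 ≈ 16.3248 million.
After the change m₂ = (1 + 0.266) / (0.259 + 0.266) ≈ 2.41143, so M₂ = 2.41143 × 5.88 ≈ 14.1792 million.
ΔM = M₂ − M₁ = 14.1792 − 16.3248 = -2.1456 million.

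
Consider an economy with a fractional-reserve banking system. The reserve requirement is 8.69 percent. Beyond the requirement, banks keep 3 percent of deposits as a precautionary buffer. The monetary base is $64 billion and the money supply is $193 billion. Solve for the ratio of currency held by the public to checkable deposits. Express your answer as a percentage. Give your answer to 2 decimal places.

32.12%

Using m = M/MB = 193/64 = 3.015625. From m = (1 + c)/(c + rr + e), rearranging gives 1 + c = m·(c + rr + e), so c·(1 − m) = m·(rr + e) − 1.
Hence c = [m·(rr + e) − 1]/(1 − m) = [3.015625 × (0.0869 + 0.03) − 1] / (1 − 3.015625) ≈ 0.321227.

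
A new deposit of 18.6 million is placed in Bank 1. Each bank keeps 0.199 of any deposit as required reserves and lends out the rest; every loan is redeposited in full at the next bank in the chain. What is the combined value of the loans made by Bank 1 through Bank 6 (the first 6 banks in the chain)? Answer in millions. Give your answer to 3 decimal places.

Bank i lends (1 − rr)^i of the original deposit: Bank 1 lends 18.6·0.8010 = 14.8986, Bank 2 lends 18.6·0.8010² ≈ 11.9338, and so on.
Summing a geometric series: total = 18.6·[0.8010·(1 − 0.8010^6) / (1 − 0.8010)] ≈ 55.0937 million.

55.094 million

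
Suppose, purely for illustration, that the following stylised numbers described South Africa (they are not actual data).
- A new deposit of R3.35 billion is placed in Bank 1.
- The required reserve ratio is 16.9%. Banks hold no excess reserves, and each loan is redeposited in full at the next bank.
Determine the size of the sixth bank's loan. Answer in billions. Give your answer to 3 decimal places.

R1.103 billion

Each bank lends a fraction (1 − rr) = 0.8310 of the deposit it receives, so Bank 6 receives 3.35·0.8310^5 and lends 3.35·0.8310^6 ≈ 1.1032 billion.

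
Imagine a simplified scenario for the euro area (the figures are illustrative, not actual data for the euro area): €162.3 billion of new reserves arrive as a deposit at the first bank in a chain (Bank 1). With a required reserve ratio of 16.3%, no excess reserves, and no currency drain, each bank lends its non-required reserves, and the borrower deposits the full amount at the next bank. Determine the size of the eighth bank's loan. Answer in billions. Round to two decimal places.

Each bank lends a fraction (1 − rr) = 0.8370 of the deposit it receives, so Bank 8 receives 162.3·0.8370^7 and lends 162.3·0.8370^8 ≈ 39.0951 billion.

€39.10 billion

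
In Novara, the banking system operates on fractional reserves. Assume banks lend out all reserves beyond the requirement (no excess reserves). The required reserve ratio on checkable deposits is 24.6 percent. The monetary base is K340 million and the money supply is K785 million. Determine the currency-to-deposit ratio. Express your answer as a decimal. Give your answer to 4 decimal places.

Using m = M/MB = 785/340 ≈ 2.308824. From m = (1 + c)/(c + rr + e), rearranging gives 1 + c = m·(c + rr + e), so c·(1 − m) = m·(rr + e) − 1.
Hence c = [m·(rr + e) − 1]/(1 − m) = [2.308824 × (0.246 + 0) − 1] / (1 − 2.308824) ≈ 0.330090.

0.3301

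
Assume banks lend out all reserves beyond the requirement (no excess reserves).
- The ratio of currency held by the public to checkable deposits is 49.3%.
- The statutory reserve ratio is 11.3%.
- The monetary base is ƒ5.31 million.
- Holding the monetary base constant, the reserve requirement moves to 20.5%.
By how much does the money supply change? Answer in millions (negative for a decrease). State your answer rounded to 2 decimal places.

-1.72 million

Initially m₁ = (1 + 0.493) / (0.113 + 0.493) ≈ 2.4637, so M₁ = 2.4637 × 5.31 ≈ 13.0822 million.
After the change m₂ = (1 + 0.493) / (0.205 + 0.493) ≈ 2.1390, so M₂ = 2.1390 × 5.31 ≈ 11.3581 million.
ΔM = M₂ − M₁ = 11.3581 − 13.0822 = -1.7241 million.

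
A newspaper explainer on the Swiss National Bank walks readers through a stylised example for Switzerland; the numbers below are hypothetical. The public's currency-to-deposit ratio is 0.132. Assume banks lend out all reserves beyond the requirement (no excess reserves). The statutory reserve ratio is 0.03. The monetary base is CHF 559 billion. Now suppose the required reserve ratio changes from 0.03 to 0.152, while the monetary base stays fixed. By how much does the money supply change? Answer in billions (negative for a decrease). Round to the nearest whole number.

Initially m₁ = (1 + 0.132) / (0.03 + 0.132) ≈ 6.9877, so M₁ = 6.9877 × 559 = 3906.1243 billion.
After the change m₂ = (1 + 0.132) / (0.152 + 0.132) ≈ 3.9859, so M₂ = 3.9859 × 559 = 2228.1181 billion.
ΔM = M₂ − M₁ = 2228.1181 − 3906.1243 = -1678.0062 billion.

-1678 billion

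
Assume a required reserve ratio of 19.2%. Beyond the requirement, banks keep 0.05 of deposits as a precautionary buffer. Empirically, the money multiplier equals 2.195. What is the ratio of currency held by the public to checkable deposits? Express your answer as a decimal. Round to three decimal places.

Using m = 2.195. From m = (1 + c)/(c + rr + e), rearranging gives 1 + c = m·(c + rr + e), so c·(1 − m) = m·(rr + e) − 1.
Hence c = [m·(rr + e) − 1]/(1 − m) = [2.195 × (0.192 + 0.05) − 1] / (1 − 2.195) ≈ 0.392310.

0.392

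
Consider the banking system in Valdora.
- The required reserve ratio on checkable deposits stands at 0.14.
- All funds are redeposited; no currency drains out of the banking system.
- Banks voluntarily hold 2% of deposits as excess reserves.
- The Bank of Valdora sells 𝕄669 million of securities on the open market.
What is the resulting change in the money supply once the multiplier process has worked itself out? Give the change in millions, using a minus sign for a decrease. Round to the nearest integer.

-4181 million

The money multiplier is m = 1 / (rr + e) = 1 / (0.14 + 0.02) = 6.25.
The sale removes 669 million of base, so ΔM = m × ΔMB = 6.25 × (−669) = -4181.25 million.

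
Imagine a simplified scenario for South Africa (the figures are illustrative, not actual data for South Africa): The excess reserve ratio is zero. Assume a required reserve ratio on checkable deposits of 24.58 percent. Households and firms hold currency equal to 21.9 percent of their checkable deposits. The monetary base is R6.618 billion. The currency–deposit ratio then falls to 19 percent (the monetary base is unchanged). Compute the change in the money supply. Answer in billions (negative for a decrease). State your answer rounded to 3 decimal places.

Initially m₁ = (1 + 0.219) / (0.2458 + 0.219) ≈ 2.62263, so M₁ = 2.62263 × 6.618 ≈ 17.3566 billion.
After the change m₂ = (1 + 0.19) / (0.2458 + 0.19) ≈ 2.73061, so M₂ = 2.73061 × 6.618 ≈ 18.0712 billion.
ΔM = M₂ − M₁ = 18.0712 − 17.3566 = 0.7146 billion.

R0.715 billion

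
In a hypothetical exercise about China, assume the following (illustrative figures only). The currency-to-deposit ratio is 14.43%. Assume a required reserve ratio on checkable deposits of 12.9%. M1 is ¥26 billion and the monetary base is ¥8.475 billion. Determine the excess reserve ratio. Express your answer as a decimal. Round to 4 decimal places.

0.0997

Using m = M/MB = 26/8.475 ≈ 3.067847. Since m = (1 + c)/(c + rr + e), the denominator satisfies c + rr + e = (1 + c)/m = (1 + 0.1443) / 3.067847 ≈ 0.372998.
With c = 0.1443 and rr = 0.129, the excess reserve ratio is 0.372998 − 0.1443 − 0.129 = 0.099698.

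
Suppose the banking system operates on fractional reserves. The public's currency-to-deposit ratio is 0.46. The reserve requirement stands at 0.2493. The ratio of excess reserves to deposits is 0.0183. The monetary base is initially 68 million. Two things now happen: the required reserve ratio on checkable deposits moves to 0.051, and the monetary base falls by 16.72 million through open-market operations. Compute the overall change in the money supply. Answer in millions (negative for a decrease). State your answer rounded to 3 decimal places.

Before: m₁ = (1 + 0.46) / (0.2493 + 0.0183 + 0.46) ≈ 2.006597, MB₁ = 68, so M₁ = 2.006597 × 68 ≈ 136.4486 million.
After: m₂ = (1 + 0.46) / (0.051 + 0.0183 + 0.46) ≈ 2.758360, MB₂ = 68 − 16.72 = 51.28, so M₂ = 2.758360 × 51.28 ≈ 141.4487 million.
ΔM = M₂ − M₁ = 141.4487 − 136.4486 = 5.0001 million.

5.000 million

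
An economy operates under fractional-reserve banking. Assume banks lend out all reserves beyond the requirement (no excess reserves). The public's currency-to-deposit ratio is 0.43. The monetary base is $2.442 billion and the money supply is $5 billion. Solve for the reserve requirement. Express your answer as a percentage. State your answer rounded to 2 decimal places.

Using m = M/MB = 5/2.442 ≈ 2.047502. Since m = (1 + c)/(c + rr + e), the denominator satisfies c + rr + e = (1 + c)/m = (1 + 0.43) / 2.047502 ≈ 0.698412.
With c = 0.43 and e = 0, the reserve requirement is 0.698412 − 0.43 − 0 = 0.268412.

26.84%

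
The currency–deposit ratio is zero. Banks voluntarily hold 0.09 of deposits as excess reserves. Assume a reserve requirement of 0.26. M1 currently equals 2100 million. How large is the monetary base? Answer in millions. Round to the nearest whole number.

735 million

The money multiplier is m = 1 / (rr + e) = 1 / (0.26 + 0.09) ≈ 2.85714.
MB = M / m = 2100 / 2.85714 ≈ 735.0007 million.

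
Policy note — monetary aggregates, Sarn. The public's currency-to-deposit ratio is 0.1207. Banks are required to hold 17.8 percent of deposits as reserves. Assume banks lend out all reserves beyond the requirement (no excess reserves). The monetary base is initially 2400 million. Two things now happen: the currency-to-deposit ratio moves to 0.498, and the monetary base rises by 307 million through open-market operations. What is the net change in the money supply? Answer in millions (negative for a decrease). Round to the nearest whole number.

-3006 million

Before: m₁ = (1 + 0.1207) / (0.178 + 0.1207) ≈ 3.75193, MB₁ = 2400, so M₁ = 3.75193 × 2400 = 9004.632 million.
After: m₂ = (1 + 0.498) / (0.178 + 0.498) ≈ 2.21598, MB₂ = 2400 + 307 = 2707, so M₂ = 2.21598 × 2707 ≈ 5998.6579 million.
ΔM = M₂ − M₁ = 5998.6579 − 9004.632 = -3005.9741 million.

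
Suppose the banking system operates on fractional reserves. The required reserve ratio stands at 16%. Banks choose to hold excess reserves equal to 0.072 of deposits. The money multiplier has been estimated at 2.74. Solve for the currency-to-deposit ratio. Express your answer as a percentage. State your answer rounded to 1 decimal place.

Using m = 2.74. From m = (1 + c)/(c + rr + e), rearranging gives 1 + c = m·(c + rr + e), so c·(1 − m) = m·(rr + e) − 1.
Hence c = [m·(rr + e) − 1]/(1 − m) = [2.74 × (0.16 + 0.072) − 1] / (1 − 2.74) ≈ 0.209379.

20.9%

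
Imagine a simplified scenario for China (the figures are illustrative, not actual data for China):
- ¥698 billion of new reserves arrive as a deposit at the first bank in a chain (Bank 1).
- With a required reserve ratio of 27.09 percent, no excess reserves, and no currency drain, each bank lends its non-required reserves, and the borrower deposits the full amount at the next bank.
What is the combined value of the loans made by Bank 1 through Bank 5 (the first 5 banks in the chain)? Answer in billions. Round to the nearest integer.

Bank i lends (1 − rr)^i of the original deposit: Bank 1 lends 698·0.7291 = 508.9118, Bank 2 lends 698·0.7291² ≈ 371.0476, and so on.
Summing a geometric series: total = 698·[0.7291·(1 − 0.7291^5) / (1 − 0.7291)] ≈ 1491.5448 billion.

¥1492 billion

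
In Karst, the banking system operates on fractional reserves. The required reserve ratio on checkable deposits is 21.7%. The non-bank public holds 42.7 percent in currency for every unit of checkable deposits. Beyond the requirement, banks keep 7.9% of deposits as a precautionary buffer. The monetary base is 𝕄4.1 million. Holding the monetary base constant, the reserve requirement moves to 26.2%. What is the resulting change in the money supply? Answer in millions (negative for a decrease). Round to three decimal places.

Initially m₁ = (1 + 0.427) / (0.217 + 0.079 + 0.427) ≈ 1.97372, so M₁ = 1.97372 × 4.1 ≈ 8.0923 million.
After the change m₂ = (1 + 0.427) / (0.262 + 0.079 + 0.427) ≈ 1.85807, so M₂ = 1.85807 × 4.1 ≈ 7.6181 million.
ΔM = M₂ − M₁ = 7.6181 − 8.0923 = -0.4742 million.

-0.474 million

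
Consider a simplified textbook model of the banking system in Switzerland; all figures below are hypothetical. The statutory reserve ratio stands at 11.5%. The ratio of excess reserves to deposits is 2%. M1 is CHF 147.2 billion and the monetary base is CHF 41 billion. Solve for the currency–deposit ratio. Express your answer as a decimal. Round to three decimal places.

0.199

Using m = M/MB = 147.2/41 ≈ 3.590244. From m = (1 + c)/(c + rr + e), rearranging gives 1 + c = m·(c + rr + e), so c·(1 − m) = m·(rr + e) − 1.
Hence c = [m·(rr + e) − 1]/(1 − m) = [3.590244 × (0.115 + 0.02) − 1] / (1 − 3.590244) ≈ 0.198945.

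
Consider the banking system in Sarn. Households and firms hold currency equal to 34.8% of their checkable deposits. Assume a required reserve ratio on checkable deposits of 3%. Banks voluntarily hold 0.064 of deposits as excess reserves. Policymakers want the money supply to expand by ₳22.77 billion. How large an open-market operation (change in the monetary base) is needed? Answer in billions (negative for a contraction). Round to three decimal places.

The money multiplier is m = (1 + c) / (rr + e + c) = (1 + 0.348) / (0.03 + 0.064 + 0.348) ≈ 3.049774.
ΔMB = ΔM / m = (+22.77) / 3.049774 ≈ 7.4661 billion.

₳7.466 billion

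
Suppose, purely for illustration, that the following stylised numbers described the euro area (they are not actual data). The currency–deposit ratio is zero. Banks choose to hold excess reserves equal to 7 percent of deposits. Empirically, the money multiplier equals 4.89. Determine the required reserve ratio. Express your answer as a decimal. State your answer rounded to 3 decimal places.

0.134

Using m = 4.89. Since m = (1 + c)/(c + rr + e), the denominator satisfies c + rr + e = (1 + c)/m = (1 + 0) / 4.89 ≈ 0.204499.
With c = 0 and e = 0.07, the required reserve ratio is 0.204499 − 0 − 0.07 = 0.134499.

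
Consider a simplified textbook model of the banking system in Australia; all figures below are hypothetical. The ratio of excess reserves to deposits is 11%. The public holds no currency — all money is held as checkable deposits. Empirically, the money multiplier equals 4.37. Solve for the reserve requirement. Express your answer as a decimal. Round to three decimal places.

Using m = 4.37. Since m = (1 + c)/(c + rr + e), the denominator satisfies c + rr + e = (1 + c)/m = (1 + 0) / 4.37 ≈ 0.228833.
With c = 0 and e = 0.11, the reserve requirement is 0.228833 − 0 − 0.11 = 0.118833.

0.119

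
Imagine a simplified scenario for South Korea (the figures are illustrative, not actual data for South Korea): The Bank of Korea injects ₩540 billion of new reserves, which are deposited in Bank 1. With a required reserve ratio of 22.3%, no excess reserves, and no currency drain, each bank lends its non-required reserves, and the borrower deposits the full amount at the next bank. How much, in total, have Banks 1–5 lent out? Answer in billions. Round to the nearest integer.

Bank i lends (1 − rr)^i of the original deposit: Bank 1 lends 540·0.7770 = 419.5800, Bank 2 lends 540·0.7770² ≈ 326.0137, and so on.
Summing a geometric series: total = 540·[0.7770·(1 − 0.7770^5) / (1 − 0.7770)] ≈ 1348.6623 billion.

₩1349 billion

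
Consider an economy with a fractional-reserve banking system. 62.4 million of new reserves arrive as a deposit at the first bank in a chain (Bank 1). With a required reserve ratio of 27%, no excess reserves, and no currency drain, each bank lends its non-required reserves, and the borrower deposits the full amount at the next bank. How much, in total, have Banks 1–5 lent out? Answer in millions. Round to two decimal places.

133.74 million

Bank i lends (1 − rr)^i of the original deposit: Bank 1 lends 62.4·0.7300 = 45.5520, Bank 2 lends 62.4·0.7300² ≈ 33.2530, and so on.
Summing a geometric series: total = 62.4·[0.7300·(1 − 0.7300^5) / (1 − 0.7300)] ≈ 133.7361 million.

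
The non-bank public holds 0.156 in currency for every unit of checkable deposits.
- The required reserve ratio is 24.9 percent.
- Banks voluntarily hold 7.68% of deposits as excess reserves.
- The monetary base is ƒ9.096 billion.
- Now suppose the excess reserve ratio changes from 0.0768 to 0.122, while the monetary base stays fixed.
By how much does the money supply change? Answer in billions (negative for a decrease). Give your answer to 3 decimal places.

-1.872 billion

Initially m₁ = (1 + 0.156) / (0.249 + 0.0768 + 0.156) ≈ 2.39934, so M₁ = 2.39934 × 9.096 ≈ 21.8244 billion.
After the change m₂ = (1 + 0.156) / (0.249 + 0.122 + 0.156) ≈ 2.19355, so M₂ = 2.19355 × 9.096 ≈ 19.9525 billion.
ΔM = M₂ − M₁ = 19.9525 − 21.8244 = -1.8719 billion.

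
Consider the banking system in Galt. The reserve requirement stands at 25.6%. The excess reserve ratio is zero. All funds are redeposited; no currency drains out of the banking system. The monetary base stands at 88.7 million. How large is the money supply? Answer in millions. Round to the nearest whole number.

346 million

With no currency drain or excess reserves, the money multiplier is m = 1/rr = 1/0.256 ≈ 3.9062.
Money supply M = m × MB = 3.9062 × 88.7 ≈ 346.4799 million.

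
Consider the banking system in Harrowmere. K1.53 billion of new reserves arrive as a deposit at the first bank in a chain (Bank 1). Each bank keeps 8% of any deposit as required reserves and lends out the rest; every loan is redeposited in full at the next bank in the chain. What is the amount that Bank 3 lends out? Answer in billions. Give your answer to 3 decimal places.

Each bank lends a fraction (1 − rr) = 0.9200 of the deposit it receives, so Bank 3 receives 1.53·0.9200^2 and lends 1.53·0.9200^3 ≈ 1.1914 billion.

K1.191 billion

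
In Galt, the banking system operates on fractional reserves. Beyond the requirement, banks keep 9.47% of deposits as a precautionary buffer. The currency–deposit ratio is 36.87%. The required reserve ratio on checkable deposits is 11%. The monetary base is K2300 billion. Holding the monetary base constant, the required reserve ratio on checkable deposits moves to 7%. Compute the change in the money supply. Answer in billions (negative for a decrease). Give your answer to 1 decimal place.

K411.7 billion

Initially m₁ = (1 + 0.3687) / (0.11 + 0.0947 + 0.3687) ≈ 2.386990, so M₁ = 2.386990 × 2300 = 5490.077 billion.
After the change m₂ = (1 + 0.3687) / (0.07 + 0.0947 + 0.3687) ≈ 2.565992, so M₂ = 2.565992 × 2300 = 5901.7816 billion.
ΔM = M₂ − M₁ = 5901.7816 − 5490.077 = 411.7046 billion.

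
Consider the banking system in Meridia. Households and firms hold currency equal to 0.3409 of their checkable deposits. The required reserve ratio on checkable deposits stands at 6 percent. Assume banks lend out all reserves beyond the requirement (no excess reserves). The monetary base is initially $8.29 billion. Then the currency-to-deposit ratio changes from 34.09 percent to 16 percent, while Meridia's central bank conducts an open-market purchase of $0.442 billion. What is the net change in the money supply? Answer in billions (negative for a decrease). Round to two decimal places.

Before: m₁ = (1 + 0.3409) / (0.06 + 0.3409) ≈ 3.3447, MB₁ = 8.29, so M₁ = 3.3447 × 8.29 ≈ 27.7276 billion.
After: m₂ = (1 + 0.16) / (0.06 + 0.16) ≈ 5.2727, MB₂ = 8.29 + 0.442 = 8.732, so M₂ = 5.2727 × 8.732 ≈ 46.0412 billion.
ΔM = M₂ − M₁ = 46.0412 − 27.7276 = 18.3136 billion.

$18.31 billion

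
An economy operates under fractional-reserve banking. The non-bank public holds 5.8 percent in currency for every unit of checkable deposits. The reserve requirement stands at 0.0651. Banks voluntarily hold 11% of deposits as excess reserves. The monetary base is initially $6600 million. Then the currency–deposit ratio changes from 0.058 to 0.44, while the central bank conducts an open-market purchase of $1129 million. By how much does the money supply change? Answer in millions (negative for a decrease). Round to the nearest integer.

-11862 million

Before: m₁ = (1 + 0.058) / (0.0651 + 0.11 + 0.058) ≈ 4.53882, MB₁ = 6600, so M₁ = 4.53882 × 6600 = 29956.212 million.
After: m₂ = (1 + 0.44) / (0.0651 + 0.11 + 0.44) ≈ 2.34108, MB₂ = 6600 + 1129 = 7729, so M₂ = 2.34108 × 7729 ≈ 18094.2073 million.
ΔM = M₂ − M₁ = 18094.2073 − 29956.212 = -11862.0047 million.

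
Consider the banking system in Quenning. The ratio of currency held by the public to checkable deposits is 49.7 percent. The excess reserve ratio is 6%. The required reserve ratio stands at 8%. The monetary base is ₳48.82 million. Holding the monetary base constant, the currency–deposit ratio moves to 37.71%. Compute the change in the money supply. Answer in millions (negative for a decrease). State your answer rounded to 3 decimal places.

₳15.283 million

Initially m₁ = (1 + 0.497) / (0.08 + 0.06 + 0.497) ≈ 2.350078, so M₁ = 2.350078 × 48.82 ≈ 114.7308 million.
After the change m₂ = (1 + 0.3771) / (0.08 + 0.06 + 0.3771) ≈ 2.663121, so M₂ = 2.663121 × 48.82 ≈ 130.0136 million.
ΔM = M₂ − M₁ = 130.0136 − 114.7308 = 15.2828 million.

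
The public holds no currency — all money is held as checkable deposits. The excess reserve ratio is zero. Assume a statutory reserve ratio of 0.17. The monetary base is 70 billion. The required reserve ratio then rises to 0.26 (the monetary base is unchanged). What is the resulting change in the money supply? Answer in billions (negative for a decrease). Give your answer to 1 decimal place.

-142.5 billion

Initially m₁ = 1 / (0.17) ≈ 5.8824, so M₁ = 5.8824 × 70 = 411.768 billion.
After the change m₂ = 1 / (0.26) ≈ 3.8462, so M₂ = 3.8462 × 70 = 269.234 billion.
ΔM = M₂ − M₁ = 269.234 − 411.768 = -142.534 billion.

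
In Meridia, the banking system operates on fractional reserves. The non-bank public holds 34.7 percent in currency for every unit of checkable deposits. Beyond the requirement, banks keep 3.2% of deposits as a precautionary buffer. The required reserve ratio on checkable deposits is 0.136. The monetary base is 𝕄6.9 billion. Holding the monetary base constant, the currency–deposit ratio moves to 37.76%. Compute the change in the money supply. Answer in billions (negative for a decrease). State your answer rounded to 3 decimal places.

-0.625 billion

Initially m₁ = (1 + 0.347) / (0.136 + 0.032 + 0.347) ≈ 2.61553, so M₁ = 2.61553 × 6.9 ≈ 18.0472 billion.
After the change m₂ = (1 + 0.3776) / (0.136 + 0.032 + 0.3776) ≈ 2.52493, so M₂ = 2.52493 × 6.9 ≈ 17.422 billion.
ΔM = M₂ − M₁ = 17.422 − 18.0472 = -0.6252 billion.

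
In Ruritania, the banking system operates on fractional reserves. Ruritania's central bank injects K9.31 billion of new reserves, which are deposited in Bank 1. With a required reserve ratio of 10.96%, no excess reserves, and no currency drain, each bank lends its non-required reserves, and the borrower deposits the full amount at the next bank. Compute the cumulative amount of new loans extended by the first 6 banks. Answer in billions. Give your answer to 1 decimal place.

Bank i lends (1 − rr)^i of the original deposit: Bank 1 lends 9.31·0.8904 ≈ 8.2896, Bank 2 lends 9.31·0.8904² ≈ 7.3811, and so on.
Summing a geometric series: total = 9.31·[0.8904·(1 − 0.8904^6) / (1 − 0.8904)] ≈ 37.9445 billion.

K37.9 billion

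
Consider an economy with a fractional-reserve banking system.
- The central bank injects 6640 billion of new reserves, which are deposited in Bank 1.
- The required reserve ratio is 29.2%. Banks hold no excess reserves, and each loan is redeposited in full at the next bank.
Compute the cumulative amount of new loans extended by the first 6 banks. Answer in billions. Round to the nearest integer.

Bank i lends (1 − rr)^i of the original deposit: Bank 1 lends 6640·0.7080 = 4701.1200, Bank 2 lends 6640·0.7080² ≈ 3328.3930, and so on.
Summing a geometric series: total = 6640·[0.7080·(1 − 0.7080^6) / (1 − 0.7080)] ≈ 14071.9591 billion.

14072 billion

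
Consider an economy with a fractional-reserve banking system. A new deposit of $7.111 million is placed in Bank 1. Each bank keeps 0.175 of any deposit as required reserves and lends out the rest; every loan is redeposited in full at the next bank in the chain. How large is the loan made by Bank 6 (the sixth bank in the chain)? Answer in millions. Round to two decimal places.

Each bank lends a fraction (1 − rr) = 0.8250 of the deposit it receives, so Bank 6 receives 7.111·0.8250^5 and lends 7.111·0.8250^6 ≈ 2.2421 million.

$2.24 million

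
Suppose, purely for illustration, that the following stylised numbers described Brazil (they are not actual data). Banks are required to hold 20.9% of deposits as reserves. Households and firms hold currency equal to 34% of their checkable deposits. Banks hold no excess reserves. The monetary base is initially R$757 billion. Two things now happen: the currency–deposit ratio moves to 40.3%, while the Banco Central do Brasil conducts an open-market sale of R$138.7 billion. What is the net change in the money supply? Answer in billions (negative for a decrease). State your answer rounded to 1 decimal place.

Before: m₁ = (1 + 0.34) / (0.209 + 0.34) ≈ 2.44080, MB₁ = 757, so M₁ = 2.44080 × 757 = 1847.6856 billion.
After: m₂ = (1 + 0.403) / (0.209 + 0.403) ≈ 2.29248, MB₂ = 757 − 138.7 = 618.3, so M₂ = 2.29248 × 618.3 ≈ 1417.4404 billion.
ΔM = M₂ − M₁ = 1417.4404 − 1847.6856 = -430.2452 billion.

-430.2 billion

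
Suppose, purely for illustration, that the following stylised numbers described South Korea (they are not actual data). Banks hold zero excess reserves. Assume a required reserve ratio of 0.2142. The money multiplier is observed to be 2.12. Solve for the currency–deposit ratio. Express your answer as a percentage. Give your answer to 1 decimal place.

48.7%

Using m = 2.12. From m = (1 + c)/(c + rr + e), rearranging gives 1 + c = m·(c + rr + e), so c·(1 − m) = m·(rr + e) − 1.
Hence c = [m·(rr + e) − 1]/(1 − m) = [2.12 × (0.2142 + 0) − 1] / (1 − 2.12) ≈ 0.487407.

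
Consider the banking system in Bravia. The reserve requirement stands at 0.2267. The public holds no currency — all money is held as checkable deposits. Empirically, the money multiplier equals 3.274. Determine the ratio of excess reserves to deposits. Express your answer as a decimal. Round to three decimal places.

0.079

Using m = 3.274. Since m = (1 + c)/(c + rr + e), the denominator satisfies c + rr + e = (1 + c)/m = (1 + 0) / 3.274 ≈ 0.305437.
With c = 0 and rr = 0.2267, the ratio of excess reserves to deposits is 0.305437 − 0 − 0.2267 = 0.078737.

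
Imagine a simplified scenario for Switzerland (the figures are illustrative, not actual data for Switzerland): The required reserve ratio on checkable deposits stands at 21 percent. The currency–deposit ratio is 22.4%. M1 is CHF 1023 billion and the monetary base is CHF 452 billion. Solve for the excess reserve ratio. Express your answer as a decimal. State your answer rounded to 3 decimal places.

Using m = M/MB = 1023/452 ≈ 2.263274. Since m = (1 + c)/(c + rr + e), the denominator satisfies c + rr + e = (1 + c)/m = (1 + 0.224) / 2.263274 ≈ 0.540809.
With c = 0.224 and rr = 0.21, the excess reserve ratio is 0.540809 − 0.224 − 0.21 = 0.106809.

0.107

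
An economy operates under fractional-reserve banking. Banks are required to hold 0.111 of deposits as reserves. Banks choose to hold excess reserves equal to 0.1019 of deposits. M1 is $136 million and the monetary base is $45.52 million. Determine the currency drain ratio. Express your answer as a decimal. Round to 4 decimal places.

0.1831

Using m = M/MB = 136/45.52 ≈ 2.987698. From m = (1 + c)/(c + rr + e), rearranging gives 1 + c = m·(c + rr + e), so c·(1 − m) = m·(rr + e) − 1.
Hence c = [m·(rr + e) − 1]/(1 − m) = [2.987698 × (0.111 + 0.1019) − 1] / (1 − 2.987698) ≈ 0.183086.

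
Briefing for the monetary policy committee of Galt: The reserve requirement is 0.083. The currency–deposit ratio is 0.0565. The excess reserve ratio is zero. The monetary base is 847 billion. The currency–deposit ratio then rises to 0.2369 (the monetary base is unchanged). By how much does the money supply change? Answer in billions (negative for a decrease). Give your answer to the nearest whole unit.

Initially m₁ = (1 + 0.0565) / (0.083 + 0.0565) ≈ 7.5735, so M₁ = 7.5735 × 847 = 6414.7545 billion.
After the change m₂ = (1 + 0.2369) / (0.083 + 0.2369) ≈ 3.8665, so M₂ = 3.8665 × 847 = 3274.9255 billion.
ΔM = M₂ − M₁ = 3274.9255 − 6414.7545 = -3139.829 billion.

-3140 billion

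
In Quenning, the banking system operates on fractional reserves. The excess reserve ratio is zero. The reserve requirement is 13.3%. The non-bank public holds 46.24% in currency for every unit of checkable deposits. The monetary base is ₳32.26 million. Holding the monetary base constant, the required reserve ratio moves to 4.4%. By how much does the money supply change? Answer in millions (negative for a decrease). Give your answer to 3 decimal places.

Initially m₁ = (1 + 0.4624) / (0.133 + 0.4624) ≈ 2.456164, so M₁ = 2.456164 × 32.26 ≈ 79.2359 million.
After the change m₂ = (1 + 0.4624) / (0.044 + 0.4624) ≈ 2.887836, so M₂ = 2.887836 × 32.26 ≈ 93.1616 million.
ΔM = M₂ − M₁ = 93.1616 − 79.2359 = 13.9257 million.

₳13.926 million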